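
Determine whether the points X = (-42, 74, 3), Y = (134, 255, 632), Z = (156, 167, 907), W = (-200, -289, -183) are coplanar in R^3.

A normal to the plane through X, Y, Z is n = XY × XZ = (105127, -34562, -19470).
The plane has equation n·P = -7031332. For W: n·W = -7473972.
-7473972 ≠ -7031332, so W is off the plane.

No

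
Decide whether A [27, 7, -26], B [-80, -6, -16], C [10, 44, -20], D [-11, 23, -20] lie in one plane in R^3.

No

The four points are coplanar iff the 3×3 determinant with rows AB, AC, AD is zero.
Rows: (-107, -13, 10), (-17, 37, 6), (-38, 16, 6).
Expanding along the first row: (-107)(126) − (-13)(126) + (10)(1134) = -504.
Nonzero ⇒ not coplanar.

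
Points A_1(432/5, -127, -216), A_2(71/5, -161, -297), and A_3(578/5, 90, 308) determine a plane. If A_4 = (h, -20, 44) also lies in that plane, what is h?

The plane through A_1, A_2, A_3 has equation −239x + (177338/5)y − (73373/5)z = -6776606/5.
Substituting A_4: (-239)h + (-6775172/5) = -6776606/5, so h = 6/5.

6/5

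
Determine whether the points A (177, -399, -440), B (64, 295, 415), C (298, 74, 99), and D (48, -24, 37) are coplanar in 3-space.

The four points are coplanar iff the 3×3 determinant with rows AB, AC, AD is zero.
Rows: (-113, 694, 855), (121, 473, 539), (-129, 375, 477).
Expanding along the first row: (-113)(23496) − (694)(127248) + (855)(106392) = 0.
Zero determinant ⇒ coplanar.

Yes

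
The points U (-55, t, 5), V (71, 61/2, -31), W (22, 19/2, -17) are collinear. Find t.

-47/2

Direction VW = (-49, -21, 14). From the x-coordinate of U, the parameter along the line is τ = (-55 − 71)/(-49) = 18/7.
Then t = 61/2 + 18/7·(-21) = -47/2.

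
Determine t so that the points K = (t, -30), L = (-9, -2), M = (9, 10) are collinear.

-51

The three points are collinear iff det[KL; KM] = 0.
This determinant is linear in t: (-12)t + (-612) = 0, so t = -51.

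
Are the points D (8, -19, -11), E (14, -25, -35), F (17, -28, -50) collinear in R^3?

DE = (6, -6, -24), DF = (9, -9, -39).
Comparing components 2 and 3: (-6)(-39) − (-24)(-9) = 18 ≠ 0, so DE and DF are not parallel and the points are not collinear.

No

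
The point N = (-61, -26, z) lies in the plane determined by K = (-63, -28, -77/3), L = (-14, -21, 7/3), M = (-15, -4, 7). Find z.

The plane through K, L, M has equation −(1330/3)x − (770/3)y + 840z = 40670/3.
Substituting N: (840)z + (101150/3) = 40670/3, so z = -24.

-24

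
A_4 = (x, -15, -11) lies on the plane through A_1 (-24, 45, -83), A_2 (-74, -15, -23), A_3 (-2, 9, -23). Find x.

The plane through A_1, A_2, A_3 has equation −1440x + 4320y + 3120z = -30000.
Substituting A_4: (-1440)x + (-99120) = -30000, so x = -48.

-48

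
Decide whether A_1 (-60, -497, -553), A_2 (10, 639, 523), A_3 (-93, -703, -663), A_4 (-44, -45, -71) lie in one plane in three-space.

No

The four points are coplanar iff the 3×3 determinant with rows A_1A_2, A_1A_3, A_1A_4 is zero.
Rows: (70, 1136, 1076), (-33, -206, -110), (16, 452, 482).
Expanding along the first row: (70)(-49572) − (1136)(-14146) + (1076)(-11620) = 96696.
Nonzero ⇒ not coplanar.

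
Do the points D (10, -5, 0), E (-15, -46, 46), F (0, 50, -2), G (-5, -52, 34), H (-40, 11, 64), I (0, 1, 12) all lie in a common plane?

Yes

The plane through D, E, F has normal n = DE × DF = (-2448, -510, -1785) and equation n·P = -21930.
Checking the remaining points: n·G = -21930, n·H = -21930, n·I = -21930.
All equal -21930, so all 6 points lie in one plane.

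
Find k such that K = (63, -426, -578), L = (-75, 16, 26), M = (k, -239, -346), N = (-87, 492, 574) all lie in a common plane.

Normal to plane KLN: n = (-45288, 68376, -60384); plane equation n·P = 2920632.
Requiring n·M = 2920632: (-45288)k + (4551000) = 2920632.
So k = 36.

36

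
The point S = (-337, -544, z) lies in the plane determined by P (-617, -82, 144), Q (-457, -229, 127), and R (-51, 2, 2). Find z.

Coplanarity requires PQ · (PR × PS) = 0.
PQ = (160, -147, -17), PR = (566, 84, -142); the triple product is linear in z with coefficient 96642 and constant term -13723164.
Setting it to zero: z = 142.

142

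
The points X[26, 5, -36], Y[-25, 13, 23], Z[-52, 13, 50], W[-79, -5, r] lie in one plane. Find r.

The points are coplanar iff XY · (XZ × XW) = 0.
Expanding, this is linear in r: (216)r + (-12744) = 0.
So r = 59.

59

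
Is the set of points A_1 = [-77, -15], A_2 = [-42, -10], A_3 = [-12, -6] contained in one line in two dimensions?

A_1A_2 = (35, 5), A_1A_3 = (65, 9).
det[A_1A_2; A_1A_3] = (35)(9) − (5)(65) = -10.
The determinant is nonzero, so they are not collinear.

No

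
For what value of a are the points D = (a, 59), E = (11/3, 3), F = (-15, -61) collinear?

The three points are collinear iff det[DE; DF] = 0.
This determinant is linear in a: (64)a + (-1280) = 0, so a = 20.

20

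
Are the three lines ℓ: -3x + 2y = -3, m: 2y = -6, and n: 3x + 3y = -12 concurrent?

Lines aᵢx + bᵢy = cᵢ with pairwise distinct directions are concurrent exactly when det[aᵢ bᵢ cᵢ] = 0.
Here the determinant is 0.
It vanishes, so the lines are concurrent at (-1, -3).

Yes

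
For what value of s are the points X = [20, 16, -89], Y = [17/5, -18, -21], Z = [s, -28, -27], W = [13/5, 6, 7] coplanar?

14/5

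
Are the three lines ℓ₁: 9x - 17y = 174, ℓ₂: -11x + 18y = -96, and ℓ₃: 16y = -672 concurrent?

Intersecting ℓ₁ and ℓ₂: solving the 2×2 system gives (x, y) = (-60, -42).
Substitute into ℓ₃: (0)(-60) + (16)(-42) = -672.
This equals -672, so (-60, -42) lies on all three lines and they are concurrent.

Yes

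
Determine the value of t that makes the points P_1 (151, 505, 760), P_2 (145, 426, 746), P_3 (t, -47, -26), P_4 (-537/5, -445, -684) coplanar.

43/5

Coplanarity ⇔ det[P_1P_2; P_1P_3; P_1P_4] = 0.
Expanding, this is linear in t: (-100776)t + (4333368/5) = 0.
So t = 43/5.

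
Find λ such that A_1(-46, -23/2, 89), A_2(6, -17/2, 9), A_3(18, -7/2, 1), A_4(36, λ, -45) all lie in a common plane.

Normal to plane A_1A_2A_3: n = (376, -544, 224); plane equation n·P = 8896.
Requiring n·A_4 = 8896: (-544)λ + (3456) = 8896.
So λ = -10.

-10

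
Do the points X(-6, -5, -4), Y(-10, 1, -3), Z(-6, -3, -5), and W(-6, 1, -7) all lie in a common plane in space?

The four points are coplanar iff the 3×3 determinant with rows XY, XZ, XW is zero.
Rows: (-4, 6, 1), (0, 2, -1), (0, 6, -3).
Expanding along the first row: (-4)(0) − (6)(0) + (1)(0) = 0.
Zero determinant ⇒ coplanar.

Yes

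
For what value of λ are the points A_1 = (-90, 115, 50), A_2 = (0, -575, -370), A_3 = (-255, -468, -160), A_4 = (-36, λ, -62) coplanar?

Normal to plane A_1A_2A_3: n = (-99960, 88200, -166320); plane equation n·P = 10823400.
Requiring n·A_4 = 10823400: (88200)λ + (13910400) = 10823400.
So λ = -35.

-35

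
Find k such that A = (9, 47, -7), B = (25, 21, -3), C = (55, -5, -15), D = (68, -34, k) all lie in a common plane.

The points are coplanar iff AB · (AC × AD) = 0.
Expanding, this is linear in k: (364)k + (1820) = 0.
So k = -5.

-5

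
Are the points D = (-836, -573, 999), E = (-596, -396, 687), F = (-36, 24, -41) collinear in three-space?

DE = (240, 177, -312), DF = (800, 597, -1040).
DE × DF = (2184, 0, 1680).
The cross product is nonzero, so the points do not lie on one line.

No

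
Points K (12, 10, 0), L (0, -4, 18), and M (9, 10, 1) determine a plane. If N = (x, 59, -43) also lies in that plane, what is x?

-6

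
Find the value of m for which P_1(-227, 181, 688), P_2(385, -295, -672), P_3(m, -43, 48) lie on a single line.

Collinearity requires P_1P_2 × P_1P_3 = 0; each component is linear in m.
The y-component gives (-1360)m + (82960) = 0, so m = 61.
The remaining components then also vanish.

61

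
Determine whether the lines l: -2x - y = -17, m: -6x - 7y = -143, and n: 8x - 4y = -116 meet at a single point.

Intersecting l and m: solving the 2×2 system gives (x, y) = (-3, 23).
Substitute into n: (8)(-3) + (-4)(23) = -116.
This equals -116, so (-3, 23) lies on all three lines and they are concurrent.

Yes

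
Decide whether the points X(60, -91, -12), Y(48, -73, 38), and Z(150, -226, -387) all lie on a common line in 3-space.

Yes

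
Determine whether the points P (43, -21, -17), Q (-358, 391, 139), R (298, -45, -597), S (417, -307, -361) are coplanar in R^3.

The four points are coplanar iff the 3×3 determinant with rows PQ, PR, PS is zero.
Rows: (-401, 412, 156), (255, -24, -580), (374, -286, -344).
Expanding along the first row: (-401)(-157624) − (412)(129200) + (156)(-63954) = 0.
Zero determinant ⇒ coplanar.

Yes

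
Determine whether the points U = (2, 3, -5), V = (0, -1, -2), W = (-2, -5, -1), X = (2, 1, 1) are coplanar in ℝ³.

A normal to the plane through U, V, W is n = UV × UW = (8, -4, 0).
The plane has equation n·P = 4. For X: n·X = 12.
12 ≠ 4, so X is off the plane.

No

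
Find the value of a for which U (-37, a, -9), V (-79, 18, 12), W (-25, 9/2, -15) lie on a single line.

15/2

Collinearity requires UV × UW = 0; each component is linear in a.
The x-component gives (27)a + (-405/2) = 0, so a = 15/2.
The remaining components then also vanish.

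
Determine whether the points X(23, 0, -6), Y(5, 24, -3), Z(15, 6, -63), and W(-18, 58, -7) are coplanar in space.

No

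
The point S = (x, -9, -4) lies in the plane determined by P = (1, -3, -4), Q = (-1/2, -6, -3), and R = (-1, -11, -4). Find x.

Coplanarity requires PQ · (PR × PS) = 0.
PQ = (-3/2, -3, 1), PR = (-2, -8, 0); the triple product is linear in x with coefficient 8 and constant term 4.
Setting it to zero: x = -1/2.

-1/2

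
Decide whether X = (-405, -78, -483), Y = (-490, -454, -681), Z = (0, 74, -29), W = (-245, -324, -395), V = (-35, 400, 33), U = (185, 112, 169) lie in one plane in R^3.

The plane through X, Y, Z has normal n = XY × XZ = (-140608, -41600, 139360) and equation n·P = -7119840.
Checking the remaining points: n·W = -7119840, n·V = -7119840, n·U = -7119840.
All equal -7119840, so all 6 points lie in one plane.

Yes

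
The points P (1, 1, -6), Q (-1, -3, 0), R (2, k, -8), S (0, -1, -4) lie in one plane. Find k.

3

Normal to plane PQS: n = (4, -2, 0); plane equation n·X = 2.
Requiring n·R = 2: (-2)k + (8) = 2.
So k = 3.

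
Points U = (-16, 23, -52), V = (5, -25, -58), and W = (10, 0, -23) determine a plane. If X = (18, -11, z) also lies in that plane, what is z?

-18

The plane through U, V, W has equation −1530x − 765y + 765z = -32895.
Substituting X: (765)z + (-19125) = -32895, so z = -18.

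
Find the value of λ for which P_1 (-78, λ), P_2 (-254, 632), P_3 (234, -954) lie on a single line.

Collinearity: (P_1 − P_2) must be parallel to (P_3 − P_2) = (488, -1586).
Cross-multiplying the components: (λ − 632)·(488) = (176)·(-1586).
Solving gives λ = 60.

60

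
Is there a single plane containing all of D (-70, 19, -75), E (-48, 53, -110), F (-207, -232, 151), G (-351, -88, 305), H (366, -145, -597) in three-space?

Yes

The plane through D, E, F has normal n = DE × DF = (-1101, -177, -864) and equation n·P = 138507.
Checking the remaining points: n·G = 138507, n·H = 138507.
All equal 138507, so all 5 points lie in one plane.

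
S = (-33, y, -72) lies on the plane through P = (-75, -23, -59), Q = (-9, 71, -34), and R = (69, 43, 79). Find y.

85

Coplanarity requires PQ · (PR × PS) = 0.
PQ = (66, 94, 25), PR = (144, 66, 138); the triple product is linear in y with coefficient -5508 and constant term 468180.
Setting it to zero: y = 85.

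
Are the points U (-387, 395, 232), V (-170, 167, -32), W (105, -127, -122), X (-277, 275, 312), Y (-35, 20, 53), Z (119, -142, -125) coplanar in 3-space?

Yes

The plane through U, V, W has normal n = UV × UW = (-57096, -53070, -1098) and equation n·P = 878766.
Checking the remaining points: n·X = 878766, n·Y = 878766, n·Z = 878766.
All equal 878766, so all 6 points lie in one plane.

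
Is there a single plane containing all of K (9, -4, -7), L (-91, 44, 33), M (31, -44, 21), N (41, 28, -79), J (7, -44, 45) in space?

The plane through K, L, M has normal n = KL × KM = (2944, 3680, 2944) and equation n·P = -8832.
Checking the remaining points: n·N = -8832, n·J = -8832.
All equal -8832, so all 5 points lie in one plane.

Yes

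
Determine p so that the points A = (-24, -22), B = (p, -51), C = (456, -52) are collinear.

440

Collinearity: (B − A) must be parallel to (C − A) = (480, -30).
Cross-multiplying the components: (p − (-24))·(-30) = (-29)·(480).
Solving gives p = 440.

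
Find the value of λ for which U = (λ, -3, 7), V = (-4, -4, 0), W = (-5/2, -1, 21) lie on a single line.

-7/2

Collinearity requires UV × UW = 0; each component is linear in λ.
The y-component gives (21)λ + (147/2) = 0, so λ = -7/2.
The remaining components then also vanish.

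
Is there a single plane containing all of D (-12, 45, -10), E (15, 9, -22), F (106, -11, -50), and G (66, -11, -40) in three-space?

No

With D as base: DE = (27, -36, -12), DF = (118, -56, -40), DG = (78, -56, -30).
DF × DG = (-560, 420, -2240).
DE · (DF × DG) = -3360.
Since -3360 ≠ 0, the four points are not coplanar.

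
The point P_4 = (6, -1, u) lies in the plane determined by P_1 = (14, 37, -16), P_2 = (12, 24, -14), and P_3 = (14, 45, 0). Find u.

The plane through P_1, P_2, P_3 has equation −224x + 32y − 16z = -1696.
Substituting P_4: (-16)u + (-1376) = -1696, so u = 20.

20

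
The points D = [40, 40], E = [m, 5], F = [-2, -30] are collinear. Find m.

19

Collinearity: (E − D) must be parallel to (F − D) = (-42, -70).
Cross-multiplying the components: (m − 40)·(-70) = (-35)·(-42).
Solving gives m = 19.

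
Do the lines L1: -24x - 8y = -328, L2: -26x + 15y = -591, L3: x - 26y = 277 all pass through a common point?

No

The three lines meet at one point iff the augmented coefficient matrix [aᵢ bᵢ cᵢ] has rank < 3, i.e. its determinant vanishes.
Here the determinant is -632.
Nonzero, so no common point exists.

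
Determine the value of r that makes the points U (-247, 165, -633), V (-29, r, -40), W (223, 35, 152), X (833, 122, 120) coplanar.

49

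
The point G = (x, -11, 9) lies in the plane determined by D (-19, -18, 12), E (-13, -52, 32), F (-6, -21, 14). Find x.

Coplanarity requires DE · (DF × DG) = 0.
DE = (6, -34, 20), DF = (13, -3, 2); the triple product is linear in x with coefficient -8 and constant term 312.
Setting it to zero: x = 39.

39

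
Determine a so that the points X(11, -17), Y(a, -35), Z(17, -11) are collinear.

Collinearity: (Y − X) must be parallel to (Z − X) = (6, 6).
Cross-multiplying the components: (a − 11)·(6) = (-18)·(6).
Solving gives a = -7.

-7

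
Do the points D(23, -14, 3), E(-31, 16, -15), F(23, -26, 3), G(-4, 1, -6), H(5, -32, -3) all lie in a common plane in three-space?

Yes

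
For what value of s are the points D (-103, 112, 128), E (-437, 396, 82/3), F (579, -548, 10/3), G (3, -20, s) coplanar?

-38/3

Coplanarity ⇔ det[DE; DF; DG] = 0.
Expanding, this is linear in s: (26752)s + (1016576/3) = 0.
So s = -38/3.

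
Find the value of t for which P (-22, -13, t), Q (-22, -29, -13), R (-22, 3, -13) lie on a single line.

Direction QR = (0, 32, 0). From the y-coordinate of P, the parameter along the line is τ = (-13 − (-29))/32 = 1/2.
Then t = (-13) + 1/2·(0) = -13.

-13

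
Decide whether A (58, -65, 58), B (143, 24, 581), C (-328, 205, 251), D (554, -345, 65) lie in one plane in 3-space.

A normal to the plane through A, B, C is n = AB × AC = (-124033, -218283, 57304).
The plane has equation n·P = 10318113. For D: n·D = 10318113.
Equal, so D lies in the plane and all four are coplanar.

Yes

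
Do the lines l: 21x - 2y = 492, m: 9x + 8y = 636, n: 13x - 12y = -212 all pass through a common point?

Yes

Intersecting l and m: solving the 2×2 system gives (x, y) = (28, 48).
Substitute into n: (13)(28) + (-12)(48) = -212.
This equals -212, so (28, 48) lies on all three lines and they are concurrent.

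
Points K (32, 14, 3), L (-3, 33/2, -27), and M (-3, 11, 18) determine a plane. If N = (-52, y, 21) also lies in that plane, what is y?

9

Coplanarity requires KL · (KM × KN) = 0.
KL = (-35, 5/2, -30), KM = (-35, -3, 15); the triple product is linear in y with coefficient 1575 and constant term -14175.
Setting it to zero: y = 9.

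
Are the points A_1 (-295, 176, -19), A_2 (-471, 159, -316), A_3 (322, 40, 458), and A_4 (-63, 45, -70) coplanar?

With A_1 as base: A_1A_2 = (-176, -17, -297), A_1A_3 = (617, -136, 477), A_1A_4 = (232, -131, -51).
A_1A_3 × A_1A_4 = (69423, 142131, -49275).
A_1A_2 · (A_1A_3 × A_1A_4) = 0.
The scalar triple product vanishes, so the four points are coplanar.

Yes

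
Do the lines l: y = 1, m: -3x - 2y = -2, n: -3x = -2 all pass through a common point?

No

Lines aᵢx + bᵢy = cᵢ with pairwise distinct directions are concurrent exactly when det[aᵢ bᵢ cᵢ] = 0.
Here the determinant is -6.
Nonzero, so no common point exists.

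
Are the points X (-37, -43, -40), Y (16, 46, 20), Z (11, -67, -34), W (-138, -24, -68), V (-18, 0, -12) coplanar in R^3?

The plane through X, Y, Z has normal n = XY × XZ = (1974, 2562, -5544) and equation n·P = 38556.
Checking the remaining points: n·W = 43092, n·V = 30996.
Since n·W = 43092 ≠ 38556, W is off the plane and the points are not all coplanar.

No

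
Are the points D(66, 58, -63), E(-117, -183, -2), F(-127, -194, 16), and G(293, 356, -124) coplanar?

A normal to the plane through D, E, F is n = DE × DF = (-3667, 2684, -397).
The plane has equation n·P = -61339. For G: n·G = -69699.
-69699 ≠ -61339, so G is off the plane.

No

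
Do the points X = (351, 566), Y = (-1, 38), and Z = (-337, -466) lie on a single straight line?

Yes

XY = (-352, -528), XZ = (-688, -1032).
Checking proportionality: XZ = 43/22·XY, so the vectors are parallel and the points are collinear.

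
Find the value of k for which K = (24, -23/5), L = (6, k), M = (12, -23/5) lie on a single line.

Collinearity: (L − K) must be parallel to (M − K) = (-12, 0).
Cross-multiplying the components: (k − (-23/5))·(-12) = (-18)·(0).
Solving gives k = -23/5.

-23/5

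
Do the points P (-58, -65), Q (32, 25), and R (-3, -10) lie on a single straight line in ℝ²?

Yes

PQ = (90, 90), PR = (55, 55).
Twice the signed area of △PQR is (90)(55) − (90)(55) = 0.
The triangle is degenerate (zero area), so the points are collinear.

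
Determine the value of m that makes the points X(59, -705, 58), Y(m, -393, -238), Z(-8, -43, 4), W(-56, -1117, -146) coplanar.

-151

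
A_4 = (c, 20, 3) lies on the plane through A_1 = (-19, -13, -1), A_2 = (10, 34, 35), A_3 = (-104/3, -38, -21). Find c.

-14/3

Coplanarity requires A_1A_2 · (A_1A_3 × A_1A_4) = 0.
A_1A_2 = (29, 47, 36), A_1A_3 = (-47/3, -25, -20); the triple product is linear in c with coefficient -40 and constant term -560/3.
Setting it to zero: c = -14/3.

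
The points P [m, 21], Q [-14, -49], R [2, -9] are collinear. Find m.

14

The three points are collinear iff det[PQ; PR] = 0.
This determinant is linear in m: (-40)m + (560) = 0, so m = 14.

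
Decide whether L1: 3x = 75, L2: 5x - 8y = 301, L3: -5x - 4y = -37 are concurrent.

The three lines meet at one point iff the augmented coefficient matrix [aᵢ bᵢ cᵢ] has rank < 3, i.e. its determinant vanishes.
Here the determinant is 0.
It vanishes, so the lines are concurrent at (25, -22).

Yes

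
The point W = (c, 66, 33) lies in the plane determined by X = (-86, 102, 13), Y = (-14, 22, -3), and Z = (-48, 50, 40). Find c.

The plane through X, Y, Z has equation −2992x − 2552y − 704z = -12144.
Substituting W: (-2992)c + (-191664) = -12144, so c = -60.

-60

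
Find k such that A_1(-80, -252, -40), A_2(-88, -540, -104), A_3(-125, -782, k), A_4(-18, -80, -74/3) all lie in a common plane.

Normal to plane A_1A_2A_4: n = (6592, -11536/3, 16480); plane equation n·P = -217536.
Requiring n·A_3 = -217536: (16480)k + (6549152/3) = -217536.
So k = -437/3.

-437/3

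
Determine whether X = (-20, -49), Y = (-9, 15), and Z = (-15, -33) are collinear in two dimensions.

No

XY = (11, 64), XZ = (5, 16).
Twice the signed area of △XYZ is (11)(16) − (64)(5) = -144.
The area is nonzero, so the three points are not collinear.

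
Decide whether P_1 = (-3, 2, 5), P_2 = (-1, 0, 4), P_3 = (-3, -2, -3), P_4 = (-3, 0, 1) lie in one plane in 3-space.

Yes

The four points are coplanar iff the 3×3 determinant with rows P_1P_2, P_1P_3, P_1P_4 is zero.
Rows: (2, -2, -1), (0, -4, -8), (0, -2, -4).
Expanding along the first row: (2)(0) − (-2)(0) + (-1)(0) = 0.
Zero determinant ⇒ coplanar.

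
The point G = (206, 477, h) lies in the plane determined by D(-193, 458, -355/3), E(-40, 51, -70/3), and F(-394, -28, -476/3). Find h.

Coplanarity requires DE · (DF × DG) = 0.
DE = (153, -407, 95), DF = (-201, -486, -121/3); the triple product is linear in h with coefficient -156165 and constant term 6246600.
Setting it to zero: h = 40.

40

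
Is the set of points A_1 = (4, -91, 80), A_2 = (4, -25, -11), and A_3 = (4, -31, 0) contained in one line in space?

A_1A_2 = (0, 66, -91), A_1A_3 = (0, 60, -80).
A_1A_2 × A_1A_3 = (180, 0, 0).
The cross product is nonzero, so the points do not lie on one line.

No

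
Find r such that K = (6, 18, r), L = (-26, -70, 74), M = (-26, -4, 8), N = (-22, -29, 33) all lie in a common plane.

-14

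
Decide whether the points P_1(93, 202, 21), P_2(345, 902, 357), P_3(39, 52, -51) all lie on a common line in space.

P_1P_2 = (252, 700, 336), P_1P_3 = (-54, -150, -72).
P_1P_2 × P_1P_3 = (0, 0, 0).
The cross product vanishes, so the three points are collinear.

Yes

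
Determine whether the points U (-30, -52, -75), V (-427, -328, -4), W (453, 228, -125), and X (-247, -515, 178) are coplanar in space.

The four points are coplanar iff the 3×3 determinant with rows UV, UW, UX is zero.
Rows: (-397, -276, 71), (483, 280, -50), (-217, -463, 253).
Expanding along the first row: (-397)(47690) − (-276)(111349) + (71)(-162869) = 235695.
Nonzero ⇒ not coplanar.

No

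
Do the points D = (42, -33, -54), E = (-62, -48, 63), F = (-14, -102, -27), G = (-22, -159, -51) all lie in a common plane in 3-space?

Yes

The four points are coplanar iff the 3×3 determinant with rows DE, DF, DG is zero.
Rows: (-104, -15, 117), (-56, -69, 27), (-64, -126, 3).
Expanding along the first row: (-104)(3195) − (-15)(1560) + (117)(2640) = 0.
Zero determinant ⇒ coplanar.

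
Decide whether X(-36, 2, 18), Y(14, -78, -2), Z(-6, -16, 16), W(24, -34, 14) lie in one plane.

Yes

With X as base: XY = (50, -80, -20), XZ = (30, -18, -2), XW = (60, -36, -4).
XZ × XW = (0, 0, 0).
XY · (XZ × XW) = 0.
The scalar triple product vanishes, so the four points are coplanar.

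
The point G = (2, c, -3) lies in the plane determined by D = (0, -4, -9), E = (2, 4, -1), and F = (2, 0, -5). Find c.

2

Coplanarity requires DE · (DF × DG) = 0.
DE = (2, 8, 8), DF = (2, 4, 4); the triple product is linear in c with coefficient 8 and constant term -16.
Setting it to zero: c = 2.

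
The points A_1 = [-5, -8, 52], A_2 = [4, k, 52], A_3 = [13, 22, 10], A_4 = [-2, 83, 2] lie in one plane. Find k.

-35

The points are coplanar iff A_1A_2 · (A_1A_3 × A_1A_4) = 0.
Expanding, this is linear in k: (774)k + (27090) = 0.
So k = -35.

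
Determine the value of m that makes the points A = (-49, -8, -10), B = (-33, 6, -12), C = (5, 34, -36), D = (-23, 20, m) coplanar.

6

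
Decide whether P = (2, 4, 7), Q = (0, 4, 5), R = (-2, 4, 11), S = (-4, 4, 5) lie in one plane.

A normal to the plane through P, Q, R is n = PQ × PR = (0, 16, 0).
The plane has equation n·X = 64. For S: n·S = 64.
Equal, so S lies in the plane and all four are coplanar.

Yes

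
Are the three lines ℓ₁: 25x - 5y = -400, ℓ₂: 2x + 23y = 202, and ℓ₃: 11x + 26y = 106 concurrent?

The three lines meet at one point iff the augmented coefficient matrix [aᵢ bᵢ cᵢ] has rank < 3, i.e. its determinant vanishes.
Here the determinant is 0.
It vanishes, so the lines are concurrent at (-14, 10).

Yes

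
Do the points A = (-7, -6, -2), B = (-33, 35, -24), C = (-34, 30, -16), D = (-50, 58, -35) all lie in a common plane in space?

No

With A as base: AB = (-26, 41, -22), AC = (-27, 36, -14), AD = (-43, 64, -33).
AC × AD = (-292, -289, -180).
AB · (AC × AD) = -297.
Since -297 ≠ 0, the four points are not coplanar.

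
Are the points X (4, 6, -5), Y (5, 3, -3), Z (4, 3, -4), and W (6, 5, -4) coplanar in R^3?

The four points are coplanar iff the 3×3 determinant with rows XY, XZ, XW is zero.
Rows: (1, -3, 2), (0, -3, 1), (2, -1, 1).
Expanding along the first row: (1)(-2) − (-3)(-2) + (2)(6) = 4.
Nonzero ⇒ not coplanar.

No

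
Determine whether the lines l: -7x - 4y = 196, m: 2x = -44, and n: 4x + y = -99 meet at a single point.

No

The three lines meet at one point iff the augmented coefficient matrix [aᵢ bᵢ cᵢ] has rank < 3, i.e. its determinant vanishes.
Here the determinant is -4.
Nonzero, so no common point exists.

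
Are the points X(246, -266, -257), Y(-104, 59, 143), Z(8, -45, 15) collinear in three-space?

Yes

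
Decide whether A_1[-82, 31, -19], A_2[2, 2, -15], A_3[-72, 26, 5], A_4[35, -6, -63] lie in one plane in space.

The four points are coplanar iff the 3×3 determinant with rows A_1A_2, A_1A_3, A_1A_4 is zero.
Rows: (84, -29, 4), (10, -5, 24), (117, -37, -44).
Expanding along the first row: (84)(1108) − (-29)(-3248) + (4)(215) = -260.
Nonzero ⇒ not coplanar.

No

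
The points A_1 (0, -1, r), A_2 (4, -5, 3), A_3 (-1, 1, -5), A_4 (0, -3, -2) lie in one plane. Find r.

The points are coplanar iff A_1A_2 · (A_1A_3 × A_1A_4) = 0.
Expanding, this is linear in r: (-14)r + (-42) = 0.
So r = -3.

-3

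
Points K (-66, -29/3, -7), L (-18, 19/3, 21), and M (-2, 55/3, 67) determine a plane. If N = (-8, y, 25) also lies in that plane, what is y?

28/3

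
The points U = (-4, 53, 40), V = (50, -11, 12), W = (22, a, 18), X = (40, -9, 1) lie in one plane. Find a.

17

The points are coplanar iff UV · (UW × UX) = 0.
Expanding, this is linear in a: (-874)a + (14858) = 0.
So a = 17.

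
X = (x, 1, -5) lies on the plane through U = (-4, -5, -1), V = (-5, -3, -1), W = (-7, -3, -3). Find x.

A normal to the plane is n = UV × UW = (-4, -2, 4).
X lies in the plane iff n · UX = 0.
This gives (-4)x + (-44) = 0, so x = -11.

-11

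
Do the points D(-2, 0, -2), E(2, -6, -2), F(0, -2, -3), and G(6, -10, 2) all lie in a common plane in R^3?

The four points are coplanar iff the 3×3 determinant with rows DE, DF, DG is zero.
Rows: (4, -6, 0), (2, -2, -1), (8, -10, 4).
Expanding along the first row: (4)(-18) − (-6)(16) + (0)(-4) = 24.
Nonzero ⇒ not coplanar.

No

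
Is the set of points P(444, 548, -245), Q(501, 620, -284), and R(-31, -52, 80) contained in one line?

PQ = (57, 72, -39), PR = (-475, -600, 325).
Each component of PR is -25/3 times the corresponding component of PQ, so PR = -25/3·PQ and the points are collinear.

Yes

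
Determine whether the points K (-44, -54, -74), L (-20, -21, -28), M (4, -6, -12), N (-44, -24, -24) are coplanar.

The four points are coplanar iff the 3×3 determinant with rows KL, KM, KN is zero.
Rows: (24, 33, 46), (48, 48, 62), (0, 30, 50).
Expanding along the first row: (24)(540) − (33)(2400) + (46)(1440) = 0.
Zero determinant ⇒ coplanar.

Yes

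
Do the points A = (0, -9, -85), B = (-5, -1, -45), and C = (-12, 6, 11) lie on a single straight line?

AB = (-5, 8, 40), AC = (-12, 15, 96).
AB × AC = (168, 0, 21).
The cross product is nonzero, so the points do not lie on one line.

No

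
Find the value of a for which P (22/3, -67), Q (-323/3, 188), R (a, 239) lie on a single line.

-392/3

Collinearity: (R − P) must be parallel to (Q − P) = (-115, 255).
Cross-multiplying the components: (a − 22/3)·(255) = (306)·(-115).
Solving gives a = -392/3.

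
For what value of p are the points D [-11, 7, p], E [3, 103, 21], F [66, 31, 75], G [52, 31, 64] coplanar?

16

The points are coplanar iff DE · (DF × DG) = 0.
Expanding, this is linear in p: (1008)p + (-16128) = 0.
So p = 16.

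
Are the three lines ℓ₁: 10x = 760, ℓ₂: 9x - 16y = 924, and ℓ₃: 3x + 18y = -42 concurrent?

The three lines meet at one point iff the augmented coefficient matrix [aᵢ bᵢ cᵢ] has rank < 3, i.e. its determinant vanishes.
Here the determinant is 0.
It vanishes, so the lines are concurrent at (76, -15).

Yes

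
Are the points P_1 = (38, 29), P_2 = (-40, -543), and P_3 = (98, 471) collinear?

No

P_1P_2 = (-78, -572), P_1P_3 = (60, 442).
Twice the signed area of △P_1P_2P_3 is (-78)(442) − (-572)(60) = -156.
The area is nonzero, so the three points are not collinear.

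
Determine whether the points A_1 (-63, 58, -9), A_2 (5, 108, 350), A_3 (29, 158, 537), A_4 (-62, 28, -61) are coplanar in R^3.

Yes

With A_1 as base: A_1A_2 = (68, 50, 359), A_1A_3 = (92, 100, 546), A_1A_4 = (1, -30, -52).
A_1A_3 × A_1A_4 = (11180, 5330, -2860).
A_1A_2 · (A_1A_3 × A_1A_4) = 0.
The scalar triple product vanishes, so the four points are coplanar.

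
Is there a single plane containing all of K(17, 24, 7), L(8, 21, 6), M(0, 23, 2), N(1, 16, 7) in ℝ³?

Yes

With K as base: KL = (-9, -3, -1), KM = (-17, -1, -5), KN = (-16, -8, 0).
KM × KN = (-40, 80, 120).
KL · (KM × KN) = 0.
The scalar triple product vanishes, so the four points are coplanar.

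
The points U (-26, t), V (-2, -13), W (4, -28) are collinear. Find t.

Collinearity: (U − V) must be parallel to (W − V) = (6, -15).
Cross-multiplying the components: (t − (-13))·(6) = (-24)·(-15).
Solving gives t = 47.

47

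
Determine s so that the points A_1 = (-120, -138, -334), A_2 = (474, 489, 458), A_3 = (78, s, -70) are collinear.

71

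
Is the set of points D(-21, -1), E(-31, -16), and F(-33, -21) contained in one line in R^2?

No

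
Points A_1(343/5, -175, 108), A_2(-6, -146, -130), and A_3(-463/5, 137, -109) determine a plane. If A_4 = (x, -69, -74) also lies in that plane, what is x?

A normal to the plane is n = A_1A_2 × A_1A_3 = (67963, 110887/5, -93002/5).
A_4 lies in the plane iff n · A_1A_4 = 0.
This gives (67963)x + (5369077/5) = 0, so x = -79/5.

-79/5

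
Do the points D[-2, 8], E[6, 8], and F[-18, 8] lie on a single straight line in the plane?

Yes

DE = (8, 0), DF = (-16, 0).
Checking proportionality: DF = -2·DE, so the vectors are parallel and the points are collinear.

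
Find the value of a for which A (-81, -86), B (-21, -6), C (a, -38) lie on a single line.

Collinearity: (C − A) must be parallel to (B − A) = (60, 80).
Cross-multiplying the components: (a − (-81))·(80) = (48)·(60).
Solving gives a = -45.

-45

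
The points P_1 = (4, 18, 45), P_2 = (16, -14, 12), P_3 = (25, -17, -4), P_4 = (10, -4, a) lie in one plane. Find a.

26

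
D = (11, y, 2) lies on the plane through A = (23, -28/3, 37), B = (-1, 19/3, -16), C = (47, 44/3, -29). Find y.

4/3

The plane through A, B, C has equation 238x − 2856y − 952z = -3094.
Substituting D: (-2856)y + (714) = -3094, so y = 4/3.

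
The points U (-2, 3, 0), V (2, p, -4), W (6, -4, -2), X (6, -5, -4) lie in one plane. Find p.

Normal to plane UWX: n = (12, 16, -8); plane equation n·P = 24.
Requiring n·V = 24: (16)p + (56) = 24.
So p = -2.

-2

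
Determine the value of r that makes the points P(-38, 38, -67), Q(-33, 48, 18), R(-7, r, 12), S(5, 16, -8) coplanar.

28

The points are coplanar iff PQ · (PR × PS) = 0.
Expanding, this is linear in r: (-3360)r + (94080) = 0.
So r = 28.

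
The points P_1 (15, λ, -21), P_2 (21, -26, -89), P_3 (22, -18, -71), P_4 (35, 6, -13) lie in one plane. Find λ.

6

The points are coplanar iff P_1P_2 · (P_1P_3 × P_1P_4) = 0.
Expanding, this is linear in λ: (-176)λ + (1056) = 0.
So λ = 6.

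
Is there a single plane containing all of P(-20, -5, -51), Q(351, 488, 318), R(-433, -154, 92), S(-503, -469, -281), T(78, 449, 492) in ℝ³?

No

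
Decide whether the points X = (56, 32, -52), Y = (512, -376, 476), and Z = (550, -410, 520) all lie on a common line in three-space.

Yes

XY = (456, -408, 528), XZ = (494, -442, 572).
Each component of XZ is 13/12 times the corresponding component of XY, so XZ = 13/12·XY and the points are collinear.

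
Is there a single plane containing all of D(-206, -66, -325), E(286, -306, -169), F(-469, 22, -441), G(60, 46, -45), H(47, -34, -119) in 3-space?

Yes

The plane through D, E, F has normal n = DE × DF = (14112, 16044, -19824) and equation n·P = 2476824.
Checking the remaining points: n·G = 2476824, n·H = 2476824.
All equal 2476824, so all 5 points lie in one plane.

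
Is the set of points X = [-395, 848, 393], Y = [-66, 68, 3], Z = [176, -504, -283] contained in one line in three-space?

No

XY = (329, -780, -390), XZ = (571, -1352, -676).
XY × XZ = (0, -286, 572).
The cross product is nonzero, so the points do not lie on one line.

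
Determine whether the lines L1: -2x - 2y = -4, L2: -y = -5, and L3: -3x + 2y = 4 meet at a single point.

Intersecting L1 and L2: solving the 2×2 system gives (x, y) = (-3, 5).
Substitute into L3: (-3)(-3) + (2)(5) = 19.
But L3 requires 4 ≠ 19, so the three lines have no common point.

No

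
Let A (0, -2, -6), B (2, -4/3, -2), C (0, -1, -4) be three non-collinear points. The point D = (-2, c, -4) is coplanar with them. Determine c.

1/3

A normal to the plane is n = AB × AC = (-8/3, -4, 2).
D lies in the plane iff n · AD = 0.
This gives (-4)c + (4/3) = 0, so c = 1/3.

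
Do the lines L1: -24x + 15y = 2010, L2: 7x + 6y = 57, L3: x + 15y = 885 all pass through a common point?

Intersecting L1 and L2: solving the 2×2 system gives (x, y) = (-45, 62).
Substitute into L3: (1)(-45) + (15)(62) = 885.
This equals 885, so (-45, 62) lies on all three lines and they are concurrent.

Yes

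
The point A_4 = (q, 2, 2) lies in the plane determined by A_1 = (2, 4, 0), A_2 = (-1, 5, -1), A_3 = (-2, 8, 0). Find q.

The plane through A_1, A_2, A_3 has equation 4x + 4y − 8z = 24.
Substituting A_4: (4)q + (-8) = 24, so q = 8.

8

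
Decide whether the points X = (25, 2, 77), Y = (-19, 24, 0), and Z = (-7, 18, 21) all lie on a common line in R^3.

Yes

XY = (-44, 22, -77), XZ = (-32, 16, -56).
XY × XZ = (0, 0, 0).
The cross product vanishes, so the three points are collinear.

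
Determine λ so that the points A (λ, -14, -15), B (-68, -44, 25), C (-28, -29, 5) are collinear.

Collinearity requires AB × AC = 0; each component is linear in λ.
The y-component gives (-20)λ + (240) = 0, so λ = 12.
The remaining components then also vanish.

12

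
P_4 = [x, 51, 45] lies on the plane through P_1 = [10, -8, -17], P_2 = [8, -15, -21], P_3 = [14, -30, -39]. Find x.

Coplanarity requires P_1P_2 · (P_1P_3 × P_1P_4) = 0.
P_1P_2 = (-2, -7, -4), P_1P_3 = (4, -22, -22); the triple product is linear in x with coefficient 66 and constant term 264.
Setting it to zero: x = -4.

-4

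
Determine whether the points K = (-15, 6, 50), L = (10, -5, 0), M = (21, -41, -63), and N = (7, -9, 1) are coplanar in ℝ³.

No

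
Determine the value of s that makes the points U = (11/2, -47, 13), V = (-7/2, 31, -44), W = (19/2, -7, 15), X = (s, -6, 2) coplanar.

The points are coplanar iff UV · (UW × UX) = 0.
Expanding, this is linear in s: (2436)s + (-14616) = 0.
So s = 6.

6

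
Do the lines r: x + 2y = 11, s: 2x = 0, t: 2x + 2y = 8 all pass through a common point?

No

Intersecting r and s: solving the 2×2 system gives (x, y) = (0, 11/2).
Substitute into t: (2)(0) + (2)(11/2) = 11.
But t requires 8 ≠ 11, so the three lines have no common point.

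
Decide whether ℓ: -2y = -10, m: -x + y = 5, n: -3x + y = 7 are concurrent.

No

Intersecting ℓ and m: solving the 2×2 system gives (x, y) = (0, 5).
Substitute into n: (-3)(0) + (1)(5) = 5.
But n requires 7 ≠ 5, so the three lines have no common point.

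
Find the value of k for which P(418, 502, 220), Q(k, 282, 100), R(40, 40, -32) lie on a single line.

238

Collinearity requires PQ × PR = 0; each component is linear in k.
The y-component gives (252)k + (-59976) = 0, so k = 238.
The remaining components then also vanish.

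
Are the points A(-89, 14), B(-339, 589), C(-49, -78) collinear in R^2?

Yes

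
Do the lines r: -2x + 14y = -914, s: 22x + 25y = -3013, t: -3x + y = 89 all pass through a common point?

Yes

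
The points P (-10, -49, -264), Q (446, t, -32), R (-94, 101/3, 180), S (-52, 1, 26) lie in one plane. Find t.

Normal to plane PRS: n = (5320/3, 5712, -728); plane equation n·X = -316288/3.
Requiring n·Q = -316288/3: (5712)t + (2442608/3) = -316288/3.
So t = -161.

-161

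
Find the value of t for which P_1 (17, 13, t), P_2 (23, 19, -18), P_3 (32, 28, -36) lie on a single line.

Direction P_2P_3 = (9, 9, -18). From the x-coordinate of P_1, the parameter along the line is τ = (17 − 23)/9 = -2/3.
Then t = (-18) + (-2/3)·(-18) = -6.

-6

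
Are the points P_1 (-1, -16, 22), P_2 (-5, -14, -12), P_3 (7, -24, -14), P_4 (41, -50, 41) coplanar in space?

With P_1 as base: P_1P_2 = (-4, 2, -34), P_1P_3 = (8, -8, -36), P_1P_4 = (42, -34, 19).
P_1P_3 × P_1P_4 = (-1376, -1664, 64).
P_1P_2 · (P_1P_3 × P_1P_4) = 0.
The scalar triple product vanishes, so the four points are coplanar.

Yes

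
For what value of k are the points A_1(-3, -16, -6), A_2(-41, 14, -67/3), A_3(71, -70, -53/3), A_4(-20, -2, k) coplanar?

-19

Coplanarity ⇔ det[A_1A_2; A_1A_3; A_1A_4] = 0.
Expanding, this is linear in k: (-168)k + (-3192) = 0.
So k = -19.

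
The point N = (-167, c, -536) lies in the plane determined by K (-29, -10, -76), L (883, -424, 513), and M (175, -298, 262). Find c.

Coplanarity requires KL · (KM × KN) = 0.
KL = (912, -414, 589), KM = (204, -288, 338); the triple product is linear in c with coefficient -188100 and constant term 75992400.
Setting it to zero: c = 404.

404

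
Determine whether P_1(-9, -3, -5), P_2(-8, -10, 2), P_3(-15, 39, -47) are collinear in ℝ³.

Yes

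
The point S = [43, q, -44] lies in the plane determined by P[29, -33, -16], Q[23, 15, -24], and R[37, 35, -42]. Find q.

23

A normal to the plane is n = PQ × PR = (-704, -220, -792).
S lies in the plane iff n · PS = 0.
This gives (-220)q + (5060) = 0, so q = 23.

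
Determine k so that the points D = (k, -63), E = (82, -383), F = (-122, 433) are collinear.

2

Collinearity: (D − E) must be parallel to (F − E) = (-204, 816).
Cross-multiplying the components: (k − 82)·(816) = (320)·(-204).
Solving gives k = 2.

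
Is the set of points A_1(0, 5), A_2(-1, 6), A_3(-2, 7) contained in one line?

Yes

A_1A_2 = (-1, 1), A_1A_3 = (-2, 2).
det[A_1A_2; A_1A_3] = (-1)(2) − (1)(-2) = 0.
The determinant is zero, so the points are collinear.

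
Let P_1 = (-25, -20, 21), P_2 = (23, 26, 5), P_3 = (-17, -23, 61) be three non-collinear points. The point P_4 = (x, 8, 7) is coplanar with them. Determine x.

The plane through P_1, P_2, P_3 has equation 1792x − 2048y − 512z = -14592.
Substituting P_4: (1792)x + (-19968) = -14592, so x = 3.

3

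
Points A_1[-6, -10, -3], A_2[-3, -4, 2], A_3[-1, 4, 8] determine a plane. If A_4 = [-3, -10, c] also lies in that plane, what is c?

-2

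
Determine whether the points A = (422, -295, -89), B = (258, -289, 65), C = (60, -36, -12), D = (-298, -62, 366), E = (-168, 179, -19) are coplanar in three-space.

Yes

The plane through A, B, C has normal n = AB × AC = (-39424, -43120, -40304) and equation n·P = -329472.
Checking the remaining points: n·D = -329472, n·E = -329472.
All equal -329472, so all 5 points lie in one plane.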